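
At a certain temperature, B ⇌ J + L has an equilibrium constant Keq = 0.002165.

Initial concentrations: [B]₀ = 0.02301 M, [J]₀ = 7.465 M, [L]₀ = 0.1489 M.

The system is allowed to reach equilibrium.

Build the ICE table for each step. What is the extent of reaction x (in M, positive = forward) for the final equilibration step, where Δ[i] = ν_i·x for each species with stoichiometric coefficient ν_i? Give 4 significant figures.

x = -0.1488 M

Q₀ = 48.31 vs Keq = 0.002165 ⇒ Q>K, reverse
Step 1:
                  B         J         L
  init      0.02301     7.465    0.1489
  Δ          0.1488   -0.1488   -0.1488
  eq         0.1719     7.316 5.0857e-05
  solve Keq expr → x = -0.1488; check Q = 0.002165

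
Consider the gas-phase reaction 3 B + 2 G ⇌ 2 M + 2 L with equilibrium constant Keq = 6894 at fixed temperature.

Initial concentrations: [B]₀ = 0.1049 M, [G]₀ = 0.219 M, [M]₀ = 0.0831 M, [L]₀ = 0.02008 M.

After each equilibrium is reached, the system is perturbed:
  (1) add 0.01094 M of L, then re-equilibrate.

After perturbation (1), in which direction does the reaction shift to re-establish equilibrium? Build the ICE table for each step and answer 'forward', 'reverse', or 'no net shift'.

Direction: reverse

Q₀ = 0.05029 vs Keq = 6894 ⇒ Q<K, forward
Step 1:
                  B         G         M         L
  Initial    0.1049     0.219    0.0831   0.02008
  Change   -0.09524   -0.0635    0.0635    0.0635
  Equil    0.009656    0.1555    0.1466   0.08358
  solve Keq expr → x = 0.03175; check Q = 6894
Then add 0.01094 M of L.
Step 2:
                  B         G         M         L
  Initial  0.009656    0.1555    0.1466   0.09452
  Change  7.4302e-04 4.9535e-04 -4.9535e-04 -4.9535e-04
  Equil      0.0104     0.156    0.1461   0.09402
  solve Keq expr → x = -2.4767e-04; check Q = 6894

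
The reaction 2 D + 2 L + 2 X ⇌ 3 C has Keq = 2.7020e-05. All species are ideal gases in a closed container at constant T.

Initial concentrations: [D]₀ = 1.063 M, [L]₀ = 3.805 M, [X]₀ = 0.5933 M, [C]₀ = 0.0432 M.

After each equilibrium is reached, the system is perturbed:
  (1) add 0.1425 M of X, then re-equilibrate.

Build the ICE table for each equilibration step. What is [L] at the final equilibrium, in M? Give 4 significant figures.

Q₀ = 1.4000e-05 vs Keq = 2.7020e-05 ⇒ Q<K, forward
Step 1:
                  D         L         X         C
  Initial     1.063     3.805    0.5933    0.0432
  Change  -0.006602 -0.006602 -0.006602  0.009904
  Equil       1.056     3.798    0.5867    0.0531
  solve Keq expr → x = 0.003301; check Q = 2.7020e-05
Then add 0.1425 M of X.
Step 2:
                  D         L         X         C
  Initial     1.056     3.798    0.7292    0.0531
  Change   -0.00516  -0.00516  -0.00516  0.007739
  Equil       1.051     3.793     0.724   0.06084
  solve Keq expr → x = 0.00258; check Q = 2.7020e-05

[L]_eq = 3.793 M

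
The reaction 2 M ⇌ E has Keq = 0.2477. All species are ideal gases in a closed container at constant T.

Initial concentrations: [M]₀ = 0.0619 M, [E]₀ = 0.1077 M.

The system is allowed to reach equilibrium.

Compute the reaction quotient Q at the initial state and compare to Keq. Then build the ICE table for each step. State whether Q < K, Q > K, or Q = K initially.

Q₀ = 28.11; Q > K (proceeds reverse)

Q₀ = 28.11 vs Keq = 0.2477 ⇒ Q>K, reverse
Step 1:
                  M         E
  I          0.0619    0.1077
  C          0.1852  -0.09258
  E          0.2471   0.01512
  solve Keq expr → x = -0.09258; check Q = 0.2477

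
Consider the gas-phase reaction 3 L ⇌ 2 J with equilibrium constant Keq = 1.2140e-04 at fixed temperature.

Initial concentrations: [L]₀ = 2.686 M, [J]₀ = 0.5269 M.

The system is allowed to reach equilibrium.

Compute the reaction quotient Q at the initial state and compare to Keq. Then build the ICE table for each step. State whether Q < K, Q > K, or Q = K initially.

Q₀ = 0.01433; Q > K (proceeds reverse)

Q₀ = 0.01433 vs Keq = 1.2140e-04 ⇒ Q>K, reverse
Step 1:
                  L         J
  init        2.686    0.5269
  Δ          0.6879   -0.4586
  eq          3.374   0.06828
  solve Keq expr → x = -0.2293; check Q = 1.2140e-04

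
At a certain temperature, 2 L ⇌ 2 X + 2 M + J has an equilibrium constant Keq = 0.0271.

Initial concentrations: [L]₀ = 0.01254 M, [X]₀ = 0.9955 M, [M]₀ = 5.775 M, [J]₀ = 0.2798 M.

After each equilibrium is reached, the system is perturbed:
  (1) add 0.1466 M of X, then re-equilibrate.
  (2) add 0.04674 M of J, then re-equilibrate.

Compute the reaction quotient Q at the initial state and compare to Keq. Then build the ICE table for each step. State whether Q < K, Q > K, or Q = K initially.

Q₀ = 5.8808e+04; Q > K (proceeds reverse)

Q₀ = 5.8808e+04 vs Keq = 0.0271 ⇒ Q>K, reverse
Step 1:
                  L         X         M         J
  Initial   0.01254    0.9955     5.775    0.2798
  Change     0.5563   -0.5563   -0.5563   -0.2781
  Equil      0.5688    0.4392     5.219  0.001669
  solve Keq expr → x = -0.2781; check Q = 0.0271
Then add 0.1466 M of X.
Step 2:
                  L         X         M         J
  Initial    0.5688    0.5858     5.219  0.001669
  Change   0.001441 -0.001441 -0.001441 -7.2069e-04
  Equil      0.5702    0.5844     5.217 9.4795e-04
  solve Keq expr → x = -7.2069e-04; check Q = 0.0271
Then add 0.04674 M of J.
Step 3:
                  L         X         M         J
  Initial    0.5702    0.5844     5.217   0.04769
  Change    0.09165  -0.09165  -0.09165  -0.04583
  Equil      0.6619    0.4927     5.126  0.001861
  solve Keq expr → x = -0.04583; check Q = 0.0271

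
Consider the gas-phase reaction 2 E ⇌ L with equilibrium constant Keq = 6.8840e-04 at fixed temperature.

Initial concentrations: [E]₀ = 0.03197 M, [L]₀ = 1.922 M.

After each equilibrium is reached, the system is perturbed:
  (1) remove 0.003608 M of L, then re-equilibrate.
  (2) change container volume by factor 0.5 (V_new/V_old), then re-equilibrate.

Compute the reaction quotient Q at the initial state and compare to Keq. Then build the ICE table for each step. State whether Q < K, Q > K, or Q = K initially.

Q₀ = 1880 vs Keq = 6.8840e-04 ⇒ Q>K, reverse
Step 1:
                   E          L
  Initial    0.03197      1.922
  Change       3.824     -1.912
  Equil        3.856    0.01023
  solve Keq expr → x = -1.912; check Q = 6.8840e-04
Then remove 0.003608 M of L.
Step 2:
                   E          L
  Initial      3.856   0.006625
  Change    -0.00714    0.00357
  Equil        3.848     0.0102
  solve Keq expr → x = 0.00357; check Q = 6.8840e-04
Then change container volume by factor 0.5 (V_new/V_old).
Step 3:
                   E          L
  Initial      7.697    0.02039
  Change    -0.03994    0.01997
  Equil        7.657    0.04036
  solve Keq expr → x = 0.01997; check Q = 6.8840e-04

Q₀ = 1880; Q > K (proceeds reverse)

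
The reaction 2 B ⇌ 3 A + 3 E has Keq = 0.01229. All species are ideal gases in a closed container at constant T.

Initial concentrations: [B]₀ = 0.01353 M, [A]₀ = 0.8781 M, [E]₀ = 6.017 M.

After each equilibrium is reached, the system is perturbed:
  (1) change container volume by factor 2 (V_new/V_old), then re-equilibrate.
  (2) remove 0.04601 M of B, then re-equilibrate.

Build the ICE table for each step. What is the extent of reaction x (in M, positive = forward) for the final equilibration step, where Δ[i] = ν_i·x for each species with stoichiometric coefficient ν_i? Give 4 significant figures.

Q₀ = 8.0571e+05 vs Keq = 0.01229 ⇒ Q>K, reverse
Step 1:
                  B         A         E
  I         0.01353    0.8781     6.017
  C          0.5647   -0.8471   -0.8471
  E          0.5783   0.03098      5.17
  solve Keq expr → x = -0.2824; check Q = 0.01229
Then change container volume by factor 2 (V_new/V_old).
Step 2:
                  B         A         E
  I          0.2891   0.01549     2.585
  C         -0.0146    0.0219    0.0219
  E          0.2745   0.03739     2.607
  solve Keq expr → x = 0.007301; check Q = 0.01229
Then remove 0.04601 M of B.
Step 3:
                  B         A         E
  I          0.2285   0.03739     2.607
  C        0.002664 -0.003996 -0.003996
  E          0.2312    0.0334     2.603
  solve Keq expr → x = -0.001332; check Q = 0.01229

x = -0.001332 M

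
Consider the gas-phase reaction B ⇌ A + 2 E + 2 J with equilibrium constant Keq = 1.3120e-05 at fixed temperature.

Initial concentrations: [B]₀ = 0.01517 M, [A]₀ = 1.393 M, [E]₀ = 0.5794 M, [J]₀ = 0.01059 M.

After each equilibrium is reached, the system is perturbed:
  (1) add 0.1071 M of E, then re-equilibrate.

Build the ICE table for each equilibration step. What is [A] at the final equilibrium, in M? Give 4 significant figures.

[A]_eq = 1.388 M

Q₀ = 0.003457 vs Keq = 1.3120e-05 ⇒ Q>K, reverse
Step 1:
                    B           A           E           J
  init        0.01517       1.393      0.5794     0.01059
  Δ          0.004913   -0.004913   -0.009825   -0.009825
  eq          0.02008       1.388      0.5696  7.6492e-04
  solve Keq expr → x = -0.004913; check Q = 1.3120e-05
Then add 0.1071 M of E.
Step 2:
                    B           A           E           J
  init        0.02008       1.388      0.6767  7.6492e-04
  Δ        5.9989e-05 -5.9989e-05 -1.1998e-04 -1.1998e-04
  eq          0.02014       1.388      0.6766  6.4494e-04
  solve Keq expr → x = -5.9989e-05; check Q = 1.3120e-05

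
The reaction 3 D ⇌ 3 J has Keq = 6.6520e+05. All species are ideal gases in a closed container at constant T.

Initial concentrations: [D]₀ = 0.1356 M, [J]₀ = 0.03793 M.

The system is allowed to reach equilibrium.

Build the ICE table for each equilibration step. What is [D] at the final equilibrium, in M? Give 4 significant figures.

[D]_eq = 0.001965 M

Q₀ = 0.02189 vs Keq = 6.6520e+05 ⇒ Q<K, forward
Step 1:
                  D         J
  Initial    0.1356   0.03793
  Change    -0.1336    0.1336
  Equil    0.001965    0.1716
  solve Keq expr → x = 0.04454; check Q = 6.6520e+05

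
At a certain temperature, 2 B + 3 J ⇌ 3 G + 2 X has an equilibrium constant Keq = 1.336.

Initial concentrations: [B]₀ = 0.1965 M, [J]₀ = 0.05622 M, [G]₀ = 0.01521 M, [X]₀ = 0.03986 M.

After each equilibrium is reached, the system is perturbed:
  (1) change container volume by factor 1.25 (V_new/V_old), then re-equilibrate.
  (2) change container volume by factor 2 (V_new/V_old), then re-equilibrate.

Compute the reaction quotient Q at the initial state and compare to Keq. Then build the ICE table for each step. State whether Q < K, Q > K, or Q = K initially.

Q₀ = 8.1483e-04 vs Keq = 1.336 ⇒ Q<K, forward
Step 1:
                   B          J          G          X
  init        0.1965    0.05622    0.01521    0.03986
  Δ         -0.02252   -0.03377    0.03377    0.02252
  eq           0.174    0.02245    0.04898    0.06238
  solve Keq expr → x = 0.01126; check Q = 1.336
Then change container volume by factor 1.25 (V_new/V_old).
Step 2:
                   B          J          G          X
  init        0.1392    0.01796    0.03919     0.0499
  Δ                0          0          0          0
  eq          0.1392    0.01796    0.03919     0.0499
  solve Keq expr → x = 0; check Q = 1.336
Then change container volume by factor 2 (V_new/V_old).
Step 3:
                   B          J          G          X
  init       0.06959   0.008978    0.01959    0.02495
  Δ                0          0          0          0
  eq         0.06959   0.008978    0.01959    0.02495
  solve Keq expr → x = 0; check Q = 1.336

Q₀ = 8.1483e-04; Q < K (proceeds forward)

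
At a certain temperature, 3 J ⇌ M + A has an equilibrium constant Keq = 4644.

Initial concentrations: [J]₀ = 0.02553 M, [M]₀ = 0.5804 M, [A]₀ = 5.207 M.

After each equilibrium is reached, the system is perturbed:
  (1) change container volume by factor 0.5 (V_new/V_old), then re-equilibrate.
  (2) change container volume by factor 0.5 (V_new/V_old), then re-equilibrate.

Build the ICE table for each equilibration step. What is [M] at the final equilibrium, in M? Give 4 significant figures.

[M]_eq = 2.283 M

Q₀ = 1.8162e+05 vs Keq = 4644 ⇒ Q>K, reverse
Step 1:
                    J           M           A
  init        0.02553      0.5804       5.207
  Δ           0.06001       -0.02       -0.02
  eq          0.08554      0.5604       5.187
  solve Keq expr → x = -0.02; check Q = 4644
Then change container volume by factor 0.5 (V_new/V_old).
Step 2:
                    J           M           A
  init         0.1711       1.121       10.37
  Δ          -0.03478     0.01159     0.01159
  eq           0.1363       1.132       10.39
  solve Keq expr → x = 0.01159; check Q = 4644
Then change container volume by factor 0.5 (V_new/V_old).
Step 3:
                    J           M           A
  init         0.2726       2.265       20.77
  Δ          -0.05559     0.01853     0.01853
  eq            0.217       2.283       20.79
  solve Keq expr → x = 0.01853; check Q = 4644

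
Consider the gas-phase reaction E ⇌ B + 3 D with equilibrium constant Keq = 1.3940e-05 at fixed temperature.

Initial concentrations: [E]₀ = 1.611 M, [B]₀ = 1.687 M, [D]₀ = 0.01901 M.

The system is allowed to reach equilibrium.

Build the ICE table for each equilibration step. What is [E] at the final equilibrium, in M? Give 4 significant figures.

[E]_eq = 1.609 M

Q₀ = 7.1939e-06 vs Keq = 1.3940e-05 ⇒ Q<K, forward
Step 1:
                   E          B          D
  Initial      1.611      1.687    0.01901
  Change   -0.001558   0.001558   0.004675
  Equil        1.609      1.689    0.02369
  solve Keq expr → x = 0.001558; check Q = 1.3940e-05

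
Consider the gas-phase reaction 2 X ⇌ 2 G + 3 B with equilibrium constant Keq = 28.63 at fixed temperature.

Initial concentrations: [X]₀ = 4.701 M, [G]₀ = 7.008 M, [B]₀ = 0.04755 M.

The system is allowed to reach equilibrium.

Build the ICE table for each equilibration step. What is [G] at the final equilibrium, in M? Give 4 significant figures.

Q₀ = 2.3892e-04 vs Keq = 28.63 ⇒ Q<K, forward
Step 1:
                    X           G           B
  init          4.701       7.008     0.04755
  Δ            -1.142       1.142       1.713
  eq            3.559        8.15       1.761
  solve Keq expr → x = 0.5711; check Q = 28.63

[G]_eq = 8.15 M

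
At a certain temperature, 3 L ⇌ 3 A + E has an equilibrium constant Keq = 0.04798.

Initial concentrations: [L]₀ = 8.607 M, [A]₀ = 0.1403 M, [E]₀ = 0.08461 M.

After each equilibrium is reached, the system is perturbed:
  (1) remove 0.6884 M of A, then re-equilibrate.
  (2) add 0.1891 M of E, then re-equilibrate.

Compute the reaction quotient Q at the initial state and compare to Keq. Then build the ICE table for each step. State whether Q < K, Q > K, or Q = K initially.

Q₀ = 3.6647e-07; Q < K (proceeds forward)

Q₀ = 3.6647e-07 vs Keq = 0.04798 ⇒ Q<K, forward
Step 1:
                  L         A         E
  Initial     8.607    0.1403   0.08461
  Change     -2.287     2.287    0.7623
  Equil        6.32     2.427    0.8469
  solve Keq expr → x = 0.7623; check Q = 0.04798
Then remove 0.6884 M of A.
Step 2:
                  L         A         E
  Initial      6.32     1.739    0.8469
  Change    -0.4165    0.4165    0.1388
  Equil       5.903     2.155    0.9858
  solve Keq expr → x = 0.1388; check Q = 0.04798
Then add 0.1891 M of E.
Step 3:
                  L         A         E
  Initial     5.903     2.155     1.175
  Change    0.07941  -0.07941  -0.02647
  Equil       5.983     2.076     1.148
  solve Keq expr → x = -0.02647; check Q = 0.04798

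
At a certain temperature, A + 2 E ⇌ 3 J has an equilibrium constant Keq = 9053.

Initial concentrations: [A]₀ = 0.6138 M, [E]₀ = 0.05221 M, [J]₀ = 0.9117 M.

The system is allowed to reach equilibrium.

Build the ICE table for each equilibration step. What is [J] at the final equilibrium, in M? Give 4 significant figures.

Q₀ = 452.9 vs Keq = 9053 ⇒ Q<K, forward
Step 1:
                   A          E          J
  Initial     0.6138    0.05221     0.9117
  Change    -0.01959   -0.03918    0.05876
  Equil       0.5942    0.01303     0.9705
  solve Keq expr → x = 0.01959; check Q = 9053

[J]_eq = 0.9705 M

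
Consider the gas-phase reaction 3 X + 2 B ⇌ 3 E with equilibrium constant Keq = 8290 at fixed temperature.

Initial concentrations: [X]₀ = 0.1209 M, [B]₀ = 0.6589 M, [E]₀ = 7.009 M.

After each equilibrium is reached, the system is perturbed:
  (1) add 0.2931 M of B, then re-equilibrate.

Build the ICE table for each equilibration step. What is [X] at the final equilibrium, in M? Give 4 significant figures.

Q₀ = 4.4880e+05 vs Keq = 8290 ⇒ Q>K, reverse
Step 1:
                  X         B         E
  Initial    0.1209    0.6589     7.009
  Change     0.2568    0.1712   -0.2568
  Equil      0.3777    0.8301     6.752
  solve Keq expr → x = -0.08561; check Q = 8290
Then add 0.2931 M of B.
Step 2:
                  X         B         E
  Initial    0.3777     1.123     6.752
  Change   -0.05881   -0.0392   0.05881
  Equil      0.3189     1.084     6.811
  solve Keq expr → x = 0.0196; check Q = 8290

[X]_eq = 0.3189 M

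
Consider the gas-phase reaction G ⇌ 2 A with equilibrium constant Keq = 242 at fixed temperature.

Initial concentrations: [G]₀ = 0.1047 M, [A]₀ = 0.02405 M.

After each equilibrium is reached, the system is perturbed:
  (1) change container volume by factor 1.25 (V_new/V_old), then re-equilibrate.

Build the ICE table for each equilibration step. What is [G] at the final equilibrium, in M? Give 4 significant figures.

[G]_eq = 1.4369e-04 M

Q₀ = 0.005524 vs Keq = 242 ⇒ Q<K, forward
Step 1:
                  G         A
  I          0.1047   0.02405
  C         -0.1045     0.209
  E       2.2434e-04     0.233
  solve Keq expr → x = 0.1045; check Q = 242
Then change container volume by factor 1.25 (V_new/V_old).
Step 2:
                  G         A
  I       1.7947e-04    0.1864
  C       -3.5784e-05 7.1567e-05
  E       1.4369e-04    0.1865
  solve Keq expr → x = 3.5784e-05; check Q = 242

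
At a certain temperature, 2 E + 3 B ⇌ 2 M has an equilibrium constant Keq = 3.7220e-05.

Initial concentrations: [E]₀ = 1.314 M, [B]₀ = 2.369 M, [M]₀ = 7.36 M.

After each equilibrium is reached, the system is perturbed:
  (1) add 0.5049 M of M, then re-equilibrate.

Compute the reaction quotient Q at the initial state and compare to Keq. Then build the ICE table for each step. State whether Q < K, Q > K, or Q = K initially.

Q₀ = 2.36 vs Keq = 3.7220e-05 ⇒ Q>K, reverse
Step 1:
                   E          B          M
  Initial      1.314      2.369       7.36
  Change       5.775      8.663     -5.775
  Equil        7.089      11.03      1.585
  solve Keq expr → x = -2.888; check Q = 3.7220e-05
Then add 0.5049 M of M.
Step 2:
                   E          B          M
  Initial      7.089      11.03       2.09
  Change      0.3226     0.4839    -0.3226
  Equil        7.412      11.52      1.767
  solve Keq expr → x = -0.1613; check Q = 3.7220e-05

Q₀ = 2.36; Q > K (proceeds reverse)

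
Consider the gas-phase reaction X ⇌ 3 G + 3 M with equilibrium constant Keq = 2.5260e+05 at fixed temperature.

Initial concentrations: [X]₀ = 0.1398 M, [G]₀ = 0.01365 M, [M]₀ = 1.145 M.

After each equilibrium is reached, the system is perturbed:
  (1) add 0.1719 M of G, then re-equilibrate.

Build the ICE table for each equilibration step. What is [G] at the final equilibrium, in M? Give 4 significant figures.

[G]_eq = 0.6049 M

Q₀ = 2.7309e-05 vs Keq = 2.5260e+05 ⇒ Q<K, forward
Step 1:
                    X           G           M
  I            0.1398     0.01365       1.145
  C           -0.1398      0.4194      0.4194
  E        1.2309e-06       0.433       1.564
  solve Keq expr → x = 0.1398; check Q = 2.5260e+05
Then add 0.1719 M of G.
Step 2:
                    X           G           M
  I        1.2309e-06      0.6049       1.564
  C        2.1245e-06 -6.3735e-06 -6.3735e-06
  E        3.3554e-06      0.6049       1.564
  solve Keq expr → x = -2.1245e-06; check Q = 2.5260e+05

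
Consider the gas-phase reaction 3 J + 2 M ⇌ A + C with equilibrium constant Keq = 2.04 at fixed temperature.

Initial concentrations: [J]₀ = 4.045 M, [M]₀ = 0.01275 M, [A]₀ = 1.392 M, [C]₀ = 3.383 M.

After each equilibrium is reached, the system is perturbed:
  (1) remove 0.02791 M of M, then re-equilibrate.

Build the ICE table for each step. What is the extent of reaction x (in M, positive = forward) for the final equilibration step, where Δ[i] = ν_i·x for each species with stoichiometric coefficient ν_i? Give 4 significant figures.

x = -0.01236 M

Q₀ = 437.7 vs Keq = 2.04 ⇒ Q>K, reverse
Step 1:
                   J          M          A          C
  init         4.045    0.01275      1.392      3.383
  Δ           0.2288     0.1525   -0.07627   -0.07627
  eq           4.274     0.1653      1.316      3.307
  solve Keq expr → x = -0.07627; check Q = 2.04
Then remove 0.02791 M of M.
Step 2:
                   J          M          A          C
  init         4.274     0.1374      1.316      3.307
  Δ          0.03707    0.02471   -0.01236   -0.01236
  eq           4.311     0.1621      1.303      3.294
  solve Keq expr → x = -0.01236; check Q = 2.04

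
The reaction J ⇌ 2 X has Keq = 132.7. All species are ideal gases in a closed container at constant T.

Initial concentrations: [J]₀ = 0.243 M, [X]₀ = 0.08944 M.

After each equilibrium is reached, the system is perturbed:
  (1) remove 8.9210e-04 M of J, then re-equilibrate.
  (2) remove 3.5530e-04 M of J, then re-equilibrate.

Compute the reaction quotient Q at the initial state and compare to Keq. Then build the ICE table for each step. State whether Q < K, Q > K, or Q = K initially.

Q₀ = 0.03292 vs Keq = 132.7 ⇒ Q<K, forward
Step 1:
                   J          X
  I            0.243    0.08944
  C          -0.2405     0.4811
  E         0.002453     0.5705
  solve Keq expr → x = 0.2405; check Q = 132.7
Then remove 8.9210e-04 M of J.
Step 2:
                   J          X
  I         0.001561     0.5705
  C       8.7704e-04  -0.001754
  E         0.002438     0.5688
  solve Keq expr → x = -8.7704e-04; check Q = 132.7
Then remove 3.5530e-04 M of J.
Step 3:
                   J          X
  I         0.002083     0.5688
  C       3.4931e-04 -6.9863e-04
  E         0.002432     0.5681
  solve Keq expr → x = -3.4931e-04; check Q = 132.7

Q₀ = 0.03292; Q < K (proceeds forward)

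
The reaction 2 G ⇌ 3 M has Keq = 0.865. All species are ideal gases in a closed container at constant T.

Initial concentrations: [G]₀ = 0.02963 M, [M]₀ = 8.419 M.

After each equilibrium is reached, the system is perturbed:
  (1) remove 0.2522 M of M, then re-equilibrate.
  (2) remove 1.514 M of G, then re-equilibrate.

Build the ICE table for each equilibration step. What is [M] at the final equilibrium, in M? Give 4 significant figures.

Q₀ = 6.7970e+05 vs Keq = 0.865 ⇒ Q>K, reverse
Step 1:
                   G          M
  Initial    0.02963      8.419
  Change       4.003     -6.005
  Equil        4.033      2.414
  solve Keq expr → x = -2.002; check Q = 0.865
Then remove 0.2522 M of M.
Step 2:
                   G          M
  Initial      4.033      2.162
  Change     -0.1326      0.199
  Equil          3.9      2.361
  solve Keq expr → x = 0.06632; check Q = 0.865
Then remove 1.514 M of G.
Step 3:
                   G          M
  Initial      2.386      2.361
  Change      0.3356    -0.5034
  Equil        2.722      1.857
  solve Keq expr → x = -0.1678; check Q = 0.865

[M]_eq = 1.857 M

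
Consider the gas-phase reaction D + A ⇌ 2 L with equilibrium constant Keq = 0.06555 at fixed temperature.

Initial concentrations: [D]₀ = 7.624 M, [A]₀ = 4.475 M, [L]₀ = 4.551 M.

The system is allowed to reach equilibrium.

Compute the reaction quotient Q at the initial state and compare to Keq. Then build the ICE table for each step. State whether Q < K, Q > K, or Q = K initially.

Q₀ = 0.6071; Q > K (proceeds reverse)

Q₀ = 0.6071 vs Keq = 0.06555 ⇒ Q>K, reverse
Step 1:
                   D          A          L
  Initial      7.624      4.475      4.551
  Change        1.35       1.35       -2.7
  Equil        8.974      5.825      1.851
  solve Keq expr → x = -1.35; check Q = 0.06555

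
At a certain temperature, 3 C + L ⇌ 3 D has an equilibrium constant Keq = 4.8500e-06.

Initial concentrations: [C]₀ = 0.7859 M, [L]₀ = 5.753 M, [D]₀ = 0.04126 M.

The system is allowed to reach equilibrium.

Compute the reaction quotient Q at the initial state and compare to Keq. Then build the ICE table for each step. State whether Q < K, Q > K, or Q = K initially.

Q₀ = 2.5153e-05 vs Keq = 4.8500e-06 ⇒ Q>K, reverse
Step 1:
                    C           L           D
  init         0.7859       5.753     0.04126
  Δ            0.0169    0.005634     -0.0169
  eq           0.8028       5.759     0.02436
  solve Keq expr → x = -0.005634; check Q = 4.8500e-06

Q₀ = 2.5153e-05; Q > K (proceeds reverse)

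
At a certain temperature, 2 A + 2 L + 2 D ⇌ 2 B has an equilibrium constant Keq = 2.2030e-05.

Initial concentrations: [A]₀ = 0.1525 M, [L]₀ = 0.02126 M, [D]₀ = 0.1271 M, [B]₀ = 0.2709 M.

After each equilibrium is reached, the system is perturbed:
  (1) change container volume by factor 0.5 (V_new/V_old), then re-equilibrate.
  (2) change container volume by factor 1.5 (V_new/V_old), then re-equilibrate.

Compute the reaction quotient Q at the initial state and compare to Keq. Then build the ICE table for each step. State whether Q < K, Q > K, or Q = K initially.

Q₀ = 4.3218e+05 vs Keq = 2.2030e-05 ⇒ Q>K, reverse
Step 1:
                    A           L           D           B
  init         0.1525     0.02126      0.1271      0.2709
  Δ            0.2707      0.2707      0.2707     -0.2707
  eq           0.4232      0.2919      0.3978  2.3064e-04
  solve Keq expr → x = -0.1353; check Q = 2.2030e-05
Then change container volume by factor 0.5 (V_new/V_old).
Step 2:
                    A           L           D           B
  init         0.8463      0.5839      0.7955  4.6128e-04
  Δ         -0.001373   -0.001373   -0.001373    0.001373
  eq            0.845      0.5825      0.7942    0.001835
  solve Keq expr → x = 6.8666e-04; check Q = 2.2030e-05
Then change container volume by factor 1.5 (V_new/V_old).
Step 3:
                    A           L           D           B
  init         0.5633      0.3883      0.5294    0.001223
  Δ        6.7718e-04  6.7718e-04  6.7718e-04 -6.7718e-04
  eq            0.564       0.389      0.5301  5.4589e-04
  solve Keq expr → x = -3.3859e-04; check Q = 2.2030e-05

Q₀ = 4.3218e+05; Q > K (proceeds reverse)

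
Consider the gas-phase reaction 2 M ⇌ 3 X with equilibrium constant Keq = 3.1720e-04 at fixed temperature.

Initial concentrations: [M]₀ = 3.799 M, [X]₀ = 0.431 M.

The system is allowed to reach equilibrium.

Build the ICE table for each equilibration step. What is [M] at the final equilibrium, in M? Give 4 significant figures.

[M]_eq = 3.972 M

Q₀ = 0.005547 vs Keq = 3.1720e-04 ⇒ Q>K, reverse
Step 1:
                    M           X
  I             3.799       0.431
  C            0.1733     -0.2599
  E             3.972      0.1711
  solve Keq expr → x = -0.08665; check Q = 3.1720e-04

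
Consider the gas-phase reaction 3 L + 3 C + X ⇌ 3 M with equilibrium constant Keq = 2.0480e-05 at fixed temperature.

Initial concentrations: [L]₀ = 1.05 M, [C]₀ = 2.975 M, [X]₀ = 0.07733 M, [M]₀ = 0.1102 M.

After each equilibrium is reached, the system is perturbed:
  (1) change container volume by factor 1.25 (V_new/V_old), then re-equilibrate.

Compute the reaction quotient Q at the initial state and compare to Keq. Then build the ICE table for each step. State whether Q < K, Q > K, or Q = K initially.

Q₀ = 5.6776e-04; Q > K (proceeds reverse)

Q₀ = 5.6776e-04 vs Keq = 2.0480e-05 ⇒ Q>K, reverse
Step 1:
                   L          C          X          M
  I             1.05      2.975    0.07733     0.1102
  C          0.06709    0.06709    0.02236   -0.06709
  E            1.117      3.042    0.09969    0.04311
  solve Keq expr → x = -0.02236; check Q = 2.0480e-05
Then change container volume by factor 1.25 (V_new/V_old).
Step 2:
                   L          C          X          M
  I           0.8937      2.434    0.07975    0.03449
  C         0.008256   0.008256   0.002752  -0.008256
  E           0.9019      2.442    0.08251    0.02623
  solve Keq expr → x = -0.002752; check Q = 2.0480e-05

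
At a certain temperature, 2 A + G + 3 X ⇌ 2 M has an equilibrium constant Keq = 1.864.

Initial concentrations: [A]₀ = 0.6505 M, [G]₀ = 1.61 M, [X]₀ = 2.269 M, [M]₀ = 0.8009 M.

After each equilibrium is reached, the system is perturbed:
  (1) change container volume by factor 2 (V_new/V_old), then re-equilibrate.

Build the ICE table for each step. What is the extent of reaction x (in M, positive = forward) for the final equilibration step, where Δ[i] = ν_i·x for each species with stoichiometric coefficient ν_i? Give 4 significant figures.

Q₀ = 0.0806 vs Keq = 1.864 ⇒ Q<K, forward
Step 1:
                  A         G         X         M
  I          0.6505      1.61     2.269    0.8009
  C         -0.3471   -0.1735   -0.5206    0.3471
  E          0.3034     1.436     1.748     1.148
  solve Keq expr → x = 0.1735; check Q = 1.864
Then change container volume by factor 2 (V_new/V_old).
Step 2:
                  A         G         X         M
  I          0.1517    0.7182    0.8742     0.574
  C          0.1503   0.07517    0.2255   -0.1503
  E          0.3021    0.7934       1.1    0.4236
  solve Keq expr → x = -0.07517; check Q = 1.864

x = -0.07517 M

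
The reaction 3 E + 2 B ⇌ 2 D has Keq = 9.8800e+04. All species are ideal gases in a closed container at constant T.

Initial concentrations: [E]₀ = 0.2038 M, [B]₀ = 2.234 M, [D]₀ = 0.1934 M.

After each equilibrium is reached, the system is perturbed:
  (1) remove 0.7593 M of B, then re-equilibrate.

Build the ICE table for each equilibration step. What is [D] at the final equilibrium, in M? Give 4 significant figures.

[D]_eq = 0.3237 M

Q₀ = 0.8854 vs Keq = 9.8800e+04 ⇒ Q<K, forward
Step 1:
                  E         B         D
  Initial    0.2038     2.234    0.1934
  Change    -0.1976   -0.1317    0.1317
  Equil    0.006232     2.102    0.3251
  solve Keq expr → x = 0.06586; check Q = 9.8800e+04
Then remove 0.7593 M of B.
Step 2:
                  E         B         D
  Initial  0.006232     1.343    0.3251
  Change   0.002139  0.001426 -0.001426
  Equil    0.008372     1.344    0.3237
  solve Keq expr → x = -7.1313e-04; check Q = 9.8800e+04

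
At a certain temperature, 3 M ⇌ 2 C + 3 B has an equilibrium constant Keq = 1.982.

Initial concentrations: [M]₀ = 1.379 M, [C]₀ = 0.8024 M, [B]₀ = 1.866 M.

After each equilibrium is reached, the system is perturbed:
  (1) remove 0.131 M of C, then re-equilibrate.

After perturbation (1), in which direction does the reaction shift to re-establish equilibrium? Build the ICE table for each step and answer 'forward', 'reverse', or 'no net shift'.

Q₀ = 1.595 vs Keq = 1.982 ⇒ Q<K, forward
Step 1:
                    M           C           B
  Initial       1.379      0.8024       1.866
  Change     -0.03996     0.02664     0.03996
  Equil         1.339       0.829       1.906
  solve Keq expr → x = 0.01332; check Q = 1.982
Then remove 0.131 M of C.
Step 2:
                    M           C           B
  Initial       1.339       0.698       1.906
  Change     -0.06036     0.04024     0.06036
  Equil         1.279      0.7383       1.966
  solve Keq expr → x = 0.02012; check Q = 1.982

Direction: forward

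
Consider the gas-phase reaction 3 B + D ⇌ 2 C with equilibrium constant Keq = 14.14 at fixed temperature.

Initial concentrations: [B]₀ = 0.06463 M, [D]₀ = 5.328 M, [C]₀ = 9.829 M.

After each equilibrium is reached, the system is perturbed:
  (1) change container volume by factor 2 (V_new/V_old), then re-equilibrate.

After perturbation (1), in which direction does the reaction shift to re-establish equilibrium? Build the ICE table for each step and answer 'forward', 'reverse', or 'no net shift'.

Direction: reverse

Q₀ = 6.7166e+04 vs Keq = 14.14 ⇒ Q>K, reverse
Step 1:
                  B         D         C
  init      0.06463     5.328     9.829
  Δ          0.9545    0.3182   -0.6363
  eq          1.019     5.646     9.193
  solve Keq expr → x = -0.3182; check Q = 14.14
Then change container volume by factor 2 (V_new/V_old).
Step 2:
                  B         D         C
  init       0.5096     2.823     4.596
  Δ          0.2699   0.08996   -0.1799
  eq         0.7794     2.913     4.416
  solve Keq expr → x = -0.08996; check Q = 14.14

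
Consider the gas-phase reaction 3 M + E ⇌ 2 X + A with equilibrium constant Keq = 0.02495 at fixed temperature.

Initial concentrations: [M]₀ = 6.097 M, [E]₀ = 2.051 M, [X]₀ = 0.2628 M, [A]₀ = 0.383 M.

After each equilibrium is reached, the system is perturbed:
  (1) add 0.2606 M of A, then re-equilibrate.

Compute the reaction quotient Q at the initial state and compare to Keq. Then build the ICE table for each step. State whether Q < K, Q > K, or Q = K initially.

Q₀ = 5.6903e-05 vs Keq = 0.02495 ⇒ Q<K, forward
Step 1:
                    M           E           X           A
  Initial       6.097       2.051      0.2628       0.383
  Change       -1.944     -0.6481       1.296      0.6481
  Equil         4.153       1.403       1.559       1.031
  solve Keq expr → x = 0.6481; check Q = 0.02495
Then add 0.2606 M of A.
Step 2:
                    M           E           X           A
  Initial       4.153       1.403       1.559       1.292
  Change       0.1081     0.03602    -0.07204    -0.03602
  Equil         4.261       1.439       1.487       1.256
  solve Keq expr → x = -0.03602; check Q = 0.02495

Q₀ = 5.6903e-05; Q < K (proceeds forward)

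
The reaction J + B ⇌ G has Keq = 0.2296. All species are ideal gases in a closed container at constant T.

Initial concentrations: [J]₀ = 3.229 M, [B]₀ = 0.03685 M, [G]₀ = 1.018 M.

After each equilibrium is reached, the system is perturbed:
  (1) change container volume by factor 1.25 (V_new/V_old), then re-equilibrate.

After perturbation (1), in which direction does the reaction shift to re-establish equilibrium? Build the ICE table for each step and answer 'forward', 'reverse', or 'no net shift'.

Direction: reverse

Q₀ = 8.555 vs Keq = 0.2296 ⇒ Q>K, reverse
Step 1:
                  J         B         G
  init        3.229   0.03685     1.018
  Δ          0.5294    0.5294   -0.5294
  eq          3.758    0.5662    0.4886
  solve Keq expr → x = -0.5294; check Q = 0.2296
Then change container volume by factor 1.25 (V_new/V_old).
Step 2:
                  J         B         G
  init        3.007     0.453    0.3909
  Δ         0.04333   0.04333  -0.04333
  eq           3.05    0.4963    0.3476
  solve Keq expr → x = -0.04333; check Q = 0.2296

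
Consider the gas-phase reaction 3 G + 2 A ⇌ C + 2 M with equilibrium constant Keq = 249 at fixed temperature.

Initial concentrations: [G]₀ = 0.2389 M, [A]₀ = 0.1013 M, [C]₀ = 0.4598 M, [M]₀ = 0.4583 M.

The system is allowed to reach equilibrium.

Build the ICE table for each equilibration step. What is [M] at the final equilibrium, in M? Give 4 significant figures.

[M]_eq = 0.4333 M

Q₀ = 690.2 vs Keq = 249 ⇒ Q>K, reverse
Step 1:
                   G          A          C          M
  Initial     0.2389     0.1013     0.4598     0.4583
  Change     0.03755    0.02503   -0.01252   -0.02503
  Equil       0.2765     0.1263     0.4473     0.4333
  solve Keq expr → x = -0.01252; check Q = 249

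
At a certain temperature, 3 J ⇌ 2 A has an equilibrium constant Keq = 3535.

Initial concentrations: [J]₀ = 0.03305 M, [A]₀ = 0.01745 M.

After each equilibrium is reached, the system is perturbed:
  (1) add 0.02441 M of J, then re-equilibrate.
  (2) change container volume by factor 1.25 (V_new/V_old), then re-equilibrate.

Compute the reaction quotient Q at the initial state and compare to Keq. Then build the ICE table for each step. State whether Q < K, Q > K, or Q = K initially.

Q₀ = 8.435 vs Keq = 3535 ⇒ Q<K, forward
Step 1:
                  J         A
  I         0.03305   0.01745
  C        -0.02605   0.01737
  E        0.006999   0.03482
  solve Keq expr → x = 0.008684; check Q = 3535
Then add 0.02441 M of J.
Step 2:
                  J         A
  I         0.03141   0.03482
  C        -0.02252   0.01501
  E        0.008889   0.04983
  solve Keq expr → x = 0.007507; check Q = 3535
Then change container volume by factor 1.25 (V_new/V_old).
Step 3:
                  J         A
  I        0.007111   0.03986
  C       5.0586e-04 -3.3724e-04
  E        0.007617   0.03953
  solve Keq expr → x = -1.6862e-04; check Q = 3535

Q₀ = 8.435; Q < K (proceeds forward)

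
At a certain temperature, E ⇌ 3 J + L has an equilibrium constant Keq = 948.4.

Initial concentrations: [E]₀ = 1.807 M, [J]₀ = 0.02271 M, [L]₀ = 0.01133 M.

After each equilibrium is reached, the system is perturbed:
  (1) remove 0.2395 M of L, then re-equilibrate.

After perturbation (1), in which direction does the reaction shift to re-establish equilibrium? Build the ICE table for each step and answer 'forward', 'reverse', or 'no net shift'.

Q₀ = 7.3438e-08 vs Keq = 948.4 ⇒ Q<K, forward
Step 1:
                   E          J          L
  I            1.807    0.02271    0.01133
  C           -1.611      4.833      1.611
  E           0.1959      4.856      1.622
  solve Keq expr → x = 1.611; check Q = 948.4
Then remove 0.2395 M of L.
Step 2:
                   E          J          L
  I           0.1959      4.856      1.383
  C          -0.0201     0.0603     0.0201
  E           0.1758      4.916      1.403
  solve Keq expr → x = 0.0201; check Q = 948.4

Direction: forward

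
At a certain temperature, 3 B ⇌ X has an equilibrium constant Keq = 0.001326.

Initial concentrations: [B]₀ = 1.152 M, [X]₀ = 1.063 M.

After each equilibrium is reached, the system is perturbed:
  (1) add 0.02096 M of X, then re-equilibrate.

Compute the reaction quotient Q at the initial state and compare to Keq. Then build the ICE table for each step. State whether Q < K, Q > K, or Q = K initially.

Q₀ = 0.6953 vs Keq = 0.001326 ⇒ Q>K, reverse
Step 1:
                    B           X
  I             1.152       1.063
  C              2.92     -0.9734
  E             4.072     0.08955
  solve Keq expr → x = -0.9734; check Q = 0.001326
Then add 0.02096 M of X.
Step 2:
                    B           X
  I             4.072      0.1105
  C           0.05238    -0.01746
  E             4.125     0.09305
  solve Keq expr → x = -0.01746; check Q = 0.001326

Q₀ = 0.6953; Q > K (proceeds reverse)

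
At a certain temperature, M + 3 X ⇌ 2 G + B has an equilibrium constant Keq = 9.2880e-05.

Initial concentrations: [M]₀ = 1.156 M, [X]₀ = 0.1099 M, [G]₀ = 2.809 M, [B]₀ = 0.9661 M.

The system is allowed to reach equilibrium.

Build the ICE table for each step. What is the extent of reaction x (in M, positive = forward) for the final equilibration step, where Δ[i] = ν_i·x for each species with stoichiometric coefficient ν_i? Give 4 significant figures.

x = -0.9595 M

Q₀ = 4968 vs Keq = 9.2880e-05 ⇒ Q>K, reverse
Step 1:
                    M           X           G           B
  Initial       1.156      0.1099       2.809      0.9661
  Change       0.9595       2.878      -1.919     -0.9595
  Equil         2.115       2.988        0.89    0.006619
  solve Keq expr → x = -0.9595; check Q = 9.2880e-05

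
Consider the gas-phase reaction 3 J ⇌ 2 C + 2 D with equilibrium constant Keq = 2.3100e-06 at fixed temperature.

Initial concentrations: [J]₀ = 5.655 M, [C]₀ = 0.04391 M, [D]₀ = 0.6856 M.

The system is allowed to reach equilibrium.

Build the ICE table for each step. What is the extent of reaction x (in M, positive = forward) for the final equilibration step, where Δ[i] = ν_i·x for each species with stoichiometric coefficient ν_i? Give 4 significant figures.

x = -0.006673 M

Q₀ = 5.0115e-06 vs Keq = 2.3100e-06 ⇒ Q>K, reverse
Step 1:
                    J           C           D
  init          5.655     0.04391      0.6856
  Δ           0.02002    -0.01335    -0.01335
  eq            5.675     0.03056      0.6723
  solve Keq expr → x = -0.006673; check Q = 2.3100e-06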